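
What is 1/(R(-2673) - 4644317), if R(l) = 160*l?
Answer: -1/5071997 ≈ -1.9716e-7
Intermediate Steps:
1/(R(-2673) - 4644317) = 1/(160*(-2673) - 4644317) = 1/(-427680 - 4644317) = 1/(-5071997) = -1/5071997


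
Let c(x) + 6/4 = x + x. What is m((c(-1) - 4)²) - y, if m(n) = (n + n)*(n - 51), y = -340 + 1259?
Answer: -2627/8 ≈ -328.38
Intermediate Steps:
c(x) = -3/2 + 2*x (c(x) = -3/2 + (x + x) = -3/2 + 2*x)
y = 919
m(n) = 2*n*(-51 + n) (m(n) = (2*n)*(-51 + n) = 2*n*(-51 + n))
m((c(-1) - 4)²) - y = 2*((-3/2 + 2*(-1)) - 4)²*(-51 + ((-3/2 + 2*(-1)) - 4)²) - 1*919 = 2*((-3/2 - 2) - 4)²*(-51 + ((-3/2 - 2) - 4)²) - 919 = 2*(-7/2 - 4)²*(-51 + (-7/2 - 4)²) - 919 = 2*(-15/2)²*(-51 + (-15/2)²) - 919 = 2*(225/4)*(-51 + 225/4) - 919 = 2*(225/4)*(21/4) - 919 = 4725/8 - 919 = -2627/8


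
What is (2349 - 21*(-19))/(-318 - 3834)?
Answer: -229/346 ≈ -0.66185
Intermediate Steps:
(2349 - 21*(-19))/(-318 - 3834) = (2349 + 399)/(-4152) = 2748*(-1/4152) = -229/346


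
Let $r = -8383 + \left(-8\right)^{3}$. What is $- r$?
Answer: $8895$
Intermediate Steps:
$r = -8895$ ($r = -8383 - 512 = -8895$)
$- r = \left(-1\right) \left(-8895\right) = 8895$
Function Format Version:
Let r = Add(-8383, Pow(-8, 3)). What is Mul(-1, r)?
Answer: 8895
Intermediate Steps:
r = -8895 (r = Add(-8383, -512) = -8895)
Mul(-1, r) = Mul(-1, -8895) = 8895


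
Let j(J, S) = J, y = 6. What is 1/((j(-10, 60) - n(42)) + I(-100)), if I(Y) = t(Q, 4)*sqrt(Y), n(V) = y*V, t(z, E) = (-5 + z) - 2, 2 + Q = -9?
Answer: -131/50522 + 45*I/25261 ≈ -0.0025929 + 0.0017814*I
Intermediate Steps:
Q = -11 (Q = -2 - 9 = -11)
t(z, E) = -7 + z
n(V) = 6*V
I(Y) = -18*sqrt(Y) (I(Y) = (-7 - 11)*sqrt(Y) = -18*sqrt(Y))
1/((j(-10, 60) - n(42)) + I(-100)) = 1/((-10 - 6*42) - 180*I) = 1/((-10 - 1*252) - 180*I) = 1/((-10 - 252) - 180*I) = 1/(-262 - 180*I) = (-262 + 180*I)/101044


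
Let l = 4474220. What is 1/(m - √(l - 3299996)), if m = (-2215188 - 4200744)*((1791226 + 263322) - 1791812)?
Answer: -35118673124/59199417695537276105585 + √73389/710393012346447313267020 ≈ -5.9323e-13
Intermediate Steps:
m = -1685696309952 (m = -6415932*(2054548 - 1791812) = -6415932*262736 = -1685696309952)
1/(m - √(l - 3299996)) = 1/(-1685696309952 - √(4474220 - 3299996)) = 1/(-1685696309952 - √1174224) = 1/(-1685696309952 - 4*√73389)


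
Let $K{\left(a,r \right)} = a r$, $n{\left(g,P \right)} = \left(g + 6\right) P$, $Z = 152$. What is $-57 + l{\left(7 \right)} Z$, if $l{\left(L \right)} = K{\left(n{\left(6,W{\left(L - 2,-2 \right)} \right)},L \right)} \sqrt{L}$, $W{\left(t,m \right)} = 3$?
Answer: $-57 + 38304 \sqrt{7} \approx 1.0129 \cdot 10^{5}$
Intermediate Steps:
$n{\left(g,P \right)} = P \left(6 + g\right)$ ($n{\left(g,P \right)} = \left(6 + g\right) P = P \left(6 + g\right)$)
$l{\left(L \right)} = 36 L^{\frac{3}{2}}$ ($l{\left(L \right)} = 3 \left(6 + 6\right) L \sqrt{L} = 3 \cdot 12 L \sqrt{L} = 36 L \sqrt{L} = 36 L^{\frac{3}{2}}$)
$-57 + l{\left(7 \right)} Z = -57 + 36 \cdot 7^{\frac{3}{2}} \cdot 152 = -57 + 36 \cdot 7 \sqrt{7} \cdot 152 = -57 + 252 \sqrt{7} \cdot 152 = -57 + 38304 \sqrt{7}$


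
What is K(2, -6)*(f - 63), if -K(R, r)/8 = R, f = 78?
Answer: -240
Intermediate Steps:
K(R, r) = -8*R
K(2, -6)*(f - 63) = (-8*2)*(78 - 63) = -16*15 = -240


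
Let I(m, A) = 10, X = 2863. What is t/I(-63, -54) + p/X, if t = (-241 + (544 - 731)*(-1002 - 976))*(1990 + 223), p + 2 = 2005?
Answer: 468400766857/5726 ≈ 8.1802e+7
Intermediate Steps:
p = 2003 (p = -2 + 2005 = 2003)
t = 818024385 (t = (-241 - 187*(-1978))*2213 = (-241 + 369886)*2213 = 369645*2213 = 818024385)
t/I(-63, -54) + p/X = 818024385/10 + 2003/2863 = 818024385*(1/10) + 2003*(1/2863) = 163604877/2 + 2003/2863 = 468400766857/5726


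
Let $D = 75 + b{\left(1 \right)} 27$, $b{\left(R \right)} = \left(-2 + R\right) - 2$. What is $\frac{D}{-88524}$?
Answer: $\frac{1}{14754} \approx 6.7778 \cdot 10^{-5}$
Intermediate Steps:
$b{\left(R \right)} = -4 + R$
$D = -6$ ($D = 75 + \left(-4 + 1\right) 27 = 75 - 81 = -6$)
$\frac{D}{-88524} = - \frac{6}{-88524} = \left(-6\right) \left(- \frac{1}{88524}\right) = \frac{1}{14754}$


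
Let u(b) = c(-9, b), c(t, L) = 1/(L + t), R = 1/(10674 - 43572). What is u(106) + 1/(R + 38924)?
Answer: 1283712857/124210609847 ≈ 0.010335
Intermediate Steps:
R = -1/32898 (R = 1/(-32898) = -1/32898 ≈ -3.0397e-5)
u(b) = 1/(-9 + b) (u(b) = 1/(b - 9) = 1/(-9 + b))
u(106) + 1/(R + 38924) = 1/(-9 + 106) + 1/(-1/32898 + 38924) = 1/97 + 1/(1280521751/32898) = 1/97 + 32898/1280521751 = 1283712857/124210609847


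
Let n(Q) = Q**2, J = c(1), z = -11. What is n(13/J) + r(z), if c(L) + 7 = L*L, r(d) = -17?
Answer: -443/36 ≈ -12.306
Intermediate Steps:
c(L) = -7 + L**2 (c(L) = -7 + L*L = -7 + L**2)
J = -6 (J = -7 + 1**2 = -7 + 1 = -6)
n(13/J) + r(z) = (13/(-6))**2 - 17 = (13*(-1/6))**2 - 17 = (-13/6)**2 - 17 = 169/36 - 17 = -443/36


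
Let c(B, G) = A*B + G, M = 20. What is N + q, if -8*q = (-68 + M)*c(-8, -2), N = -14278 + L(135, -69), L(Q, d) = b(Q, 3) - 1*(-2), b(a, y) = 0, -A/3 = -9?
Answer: -15584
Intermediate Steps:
A = 27 (A = -3*(-9) = 27)
L(Q, d) = 2 (L(Q, d) = 0 - 1*(-2) = 0 + 2 = 2)
N = -14276 (N = -14278 + 2 = -14276)
c(B, G) = G + 27*B (c(B, G) = 27*B + G = G + 27*B)
q = -1308 (q = -(-68 + 20)*(-2 + 27*(-8))/8 = -(-6)*(-2 - 216) = -(-6)*(-218) = -1/8*10464 = -1308)
N + q = -14276 - 1308 = -15584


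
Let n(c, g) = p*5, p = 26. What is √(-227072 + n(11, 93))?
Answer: I*√226942 ≈ 476.38*I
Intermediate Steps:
n(c, g) = 130 (n(c, g) = 26*5 = 130)
√(-227072 + n(11, 93)) = √(-227072 + 130) = √(-226942) = I*√226942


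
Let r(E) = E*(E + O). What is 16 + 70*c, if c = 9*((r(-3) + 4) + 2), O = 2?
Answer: 5686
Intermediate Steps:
r(E) = E*(2 + E) (r(E) = E*(E + 2) = E*(2 + E))
c = 81 (c = 9*((-3*(2 - 3) + 4) + 2) = 9*((-3*(-1) + 4) + 2) = 9*((3 + 4) + 2) = 9*(7 + 2) = 9*9 = 81)
16 + 70*c = 16 + 70*81 = 16 + 5670 = 5686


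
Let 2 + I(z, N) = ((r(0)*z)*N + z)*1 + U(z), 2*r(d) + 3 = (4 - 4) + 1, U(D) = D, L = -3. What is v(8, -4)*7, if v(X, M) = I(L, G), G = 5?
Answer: 49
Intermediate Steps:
r(d) = -1 (r(d) = -3/2 + ((4 - 4) + 1)/2 = -3/2 + (0 + 1)/2 = -3/2 + (½)*1 = -3/2 + ½ = -1)
I(z, N) = -2 + 2*z - N*z (I(z, N) = -2 + (((-z)*N + z)*1 + z) = -2 + ((-N*z + z)*1 + z) = -2 + ((z - N*z)*1 + z) = -2 + ((z - N*z) + z) = -2 + (2*z - N*z) = -2 + 2*z - N*z)
v(X, M) = 7 (v(X, M) = -2 + 2*(-3) - 1*5*(-3) = -2 - 6 + 15 = 7)
v(8, -4)*7 = 7*7 = 49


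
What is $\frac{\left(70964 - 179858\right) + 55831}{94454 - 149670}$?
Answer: $\frac{53063}{55216} \approx 0.96101$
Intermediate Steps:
$\frac{\left(70964 - 179858\right) + 55831}{94454 - 149670} = \frac{-108894 + 55831}{-55216} = \left(-53063\right) \left(- \frac{1}{55216}\right) = \frac{53063}{55216}$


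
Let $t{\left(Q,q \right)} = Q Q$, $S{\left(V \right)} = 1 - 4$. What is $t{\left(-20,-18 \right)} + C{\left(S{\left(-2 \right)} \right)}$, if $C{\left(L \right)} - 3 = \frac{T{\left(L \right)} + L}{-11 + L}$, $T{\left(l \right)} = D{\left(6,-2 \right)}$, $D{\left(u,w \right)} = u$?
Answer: $\frac{5639}{14} \approx 402.79$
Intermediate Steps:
$T{\left(l \right)} = 6$
$S{\left(V \right)} = -3$ ($S{\left(V \right)} = 1 - 4 = -3$)
$t{\left(Q,q \right)} = Q^{2}$
$C{\left(L \right)} = 3 + \frac{6 + L}{-11 + L}$
$t{\left(-20,-18 \right)} + C{\left(S{\left(-2 \right)} \right)} = \left(-20\right)^{2} + \frac{-27 + 4 \left(-3\right)}{-11 - 3} = 400 + \frac{-27 - 12}{-14} = 400 - - \frac{39}{14} = 400 + \frac{39}{14} = \frac{5639}{14}$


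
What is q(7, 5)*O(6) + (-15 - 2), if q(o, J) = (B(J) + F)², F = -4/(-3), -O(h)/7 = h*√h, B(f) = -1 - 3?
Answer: -17 - 896*√6/3 ≈ -748.58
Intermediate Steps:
B(f) = -4
O(h) = -7*h^(3/2) (O(h) = -7*h*√h = -7*h^(3/2))
F = 4/3 (F = -4*(-⅓) = 4/3 ≈ 1.3333)
q(o, J) = 64/9 (q(o, J) = (-4 + 4/3)² = (-8/3)² = 64/9)
q(7, 5)*O(6) + (-15 - 2) = 64*(-42*√6)/9 + (-15 - 2) = 64*(-42*√6)/9 - 17 = -896*√6/3 - 17 = -17 - 896*√6/3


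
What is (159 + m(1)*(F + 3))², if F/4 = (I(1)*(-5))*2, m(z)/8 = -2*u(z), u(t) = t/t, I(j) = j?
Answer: 564001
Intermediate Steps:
u(t) = 1
m(z) = -16 (m(z) = 8*(-2*1) = 8*(-2) = -16)
F = -40 (F = 4*((1*(-5))*2) = 4*(-5*2) = 4*(-10) = -40)
(159 + m(1)*(F + 3))² = (159 - 16*(-40 + 3))² = (159 - 16*(-37))² = (159 + 592)² = 751² = 564001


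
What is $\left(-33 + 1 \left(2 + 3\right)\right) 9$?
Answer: $-252$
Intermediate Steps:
$\left(-33 + 1 \left(2 + 3\right)\right) 9 = \left(-33 + 1 \cdot 5\right) 9 = \left(-33 + 5\right) 9 = \left(-28\right) 9 = -252$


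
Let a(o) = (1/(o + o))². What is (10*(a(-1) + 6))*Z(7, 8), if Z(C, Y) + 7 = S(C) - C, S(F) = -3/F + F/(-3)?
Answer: -22000/21 ≈ -1047.6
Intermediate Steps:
a(o) = 1/(4*o²) (a(o) = (1/(2*o))² = 1/(4*o²))
S(F) = -3/F - F/3 (S(F) = -3/F + F*(-⅓) = -3/F - F/3)
Z(C, Y) = -7 - 3/C - 4*C/3 (Z(C, Y) = -7 + ((-3/C - C/3) - C) = -7 + (-3/C - 4*C/3) = -7 - 3/C - 4*C/3)
(10*(a(-1) + 6))*Z(7, 8) = (10*((¼)/(-1)² + 6))*(-7 - 3/7 - 4/3*7) = (10*((¼)*1 + 6))*(-7 - 3*⅐ - 28/3) = (10*(¼ + 6))*(-7 - 3/7 - 28/3) = (10*(25/4))*(-352/21) = (125/2)*(-352/21) = -22000/21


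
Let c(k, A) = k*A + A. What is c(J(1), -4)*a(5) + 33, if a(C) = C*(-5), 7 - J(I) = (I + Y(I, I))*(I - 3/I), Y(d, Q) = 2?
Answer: 1433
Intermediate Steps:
J(I) = 7 - (2 + I)*(I - 3/I) (J(I) = 7 - (I + 2)*(I - 3/I) = 7 - (2 + I)*(I - 3/I))
c(k, A) = A + A*k (c(k, A) = A*k + A = A + A*k)
a(C) = -5*C
c(J(1), -4)*a(5) + 33 = (-4*(1 + (10 - 1*1**2 - 2*1 + 6/1)))*(-5*5) + 33 = -4*(1 + (10 - 1*1 - 2 + 6*1))*(-25) + 33 = -4*(1 + (10 - 1 - 2 + 6))*(-25) + 33 = -4*(1 + 13)*(-25) + 33 = -4*14*(-25) + 33 = -56*(-25) + 33 = 1400 + 33 = 1433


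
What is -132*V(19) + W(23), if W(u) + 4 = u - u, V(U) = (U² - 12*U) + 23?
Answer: -20596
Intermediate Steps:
V(U) = 23 + U² - 12*U
W(u) = -4 (W(u) = -4 + (u - u) = -4 + 0 = -4)
-132*V(19) + W(23) = -132*(23 + 19² - 12*19) - 4 = -132*(23 + 361 - 228) - 4 = -132*156 - 4 = -20592 - 4 = -20596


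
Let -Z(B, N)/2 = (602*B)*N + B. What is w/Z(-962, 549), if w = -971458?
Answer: -485729/317940038 ≈ -0.0015277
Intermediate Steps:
Z(B, N) = -2*B - 1204*B*N (Z(B, N) = -2*((602*B)*N + B) = -2*(602*B*N + B) = -2*(B + 602*B*N) = -2*B - 1204*B*N)
w/Z(-962, 549) = -971458*1/(1924*(1 + 602*549)) = -971458*1/(1924*(1 + 330498)) = -971458/((-2*(-962)*330499)) = -971458/635880076 = -971458*1/635880076 = -485729/317940038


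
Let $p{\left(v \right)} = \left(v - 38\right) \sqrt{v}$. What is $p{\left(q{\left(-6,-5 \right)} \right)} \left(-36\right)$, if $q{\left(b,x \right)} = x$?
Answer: $1548 i \sqrt{5} \approx 3461.4 i$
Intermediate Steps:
$p{\left(v \right)} = \sqrt{v} \left(-38 + v\right)$ ($p{\left(v \right)} = \left(-38 + v\right) \sqrt{v} = \sqrt{v} \left(-38 + v\right)$)
$p{\left(q{\left(-6,-5 \right)} \right)} \left(-36\right) = \sqrt{-5} \left(-38 - 5\right) \left(-36\right) = i \sqrt{5} \left(-43\right) \left(-36\right) = - 43 i \sqrt{5} \left(-36\right) = 1548 i \sqrt{5}$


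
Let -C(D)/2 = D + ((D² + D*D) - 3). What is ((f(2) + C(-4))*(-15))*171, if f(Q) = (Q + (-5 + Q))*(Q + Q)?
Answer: 138510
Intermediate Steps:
C(D) = 6 - 4*D² - 2*D (C(D) = -2*(D + ((D² + D*D) - 3)) = -2*(D + ((D² + D²) - 3)) = -2*(D + (2*D² - 3)) = -2*(D + (-3 + 2*D²)) = -2*(-3 + D + 2*D²) = 6 - 4*D² - 2*D)
f(Q) = 2*Q*(-5 + 2*Q) (f(Q) = (-5 + 2*Q)*(2*Q) = 2*Q*(-5 + 2*Q))
((f(2) + C(-4))*(-15))*171 = ((2*2*(-5 + 2*2) + (6 - 4*(-4)² - 2*(-4)))*(-15))*171 = ((2*2*(-5 + 4) + (6 - 4*16 + 8))*(-15))*171 = ((2*2*(-1) + (6 - 64 + 8))*(-15))*171 = ((-4 - 50)*(-15))*171 = -54*(-15)*171 = 810*171 = 138510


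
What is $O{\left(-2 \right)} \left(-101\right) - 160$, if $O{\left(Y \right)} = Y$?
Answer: $42$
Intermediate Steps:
$O{\left(-2 \right)} \left(-101\right) - 160 = \left(-2\right) \left(-101\right) - 160 = 202 - 160 = 42$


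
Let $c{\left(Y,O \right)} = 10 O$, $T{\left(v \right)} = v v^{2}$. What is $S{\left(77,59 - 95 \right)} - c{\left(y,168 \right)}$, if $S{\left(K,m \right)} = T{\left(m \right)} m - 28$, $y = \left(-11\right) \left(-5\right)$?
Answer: $1677908$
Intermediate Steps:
$T{\left(v \right)} = v^{3}$
$y = 55$
$S{\left(K,m \right)} = -28 + m^{4}$ ($S{\left(K,m \right)} = m^{3} m - 28 = m^{4} - 28 = -28 + m^{4}$)
$S{\left(77,59 - 95 \right)} - c{\left(y,168 \right)} = \left(-28 + \left(59 - 95\right)^{4}\right) - 10 \cdot 168 = \left(-28 + \left(-36\right)^{4}\right) - 1680 = \left(-28 + 1679616\right) - 1680 = 1679588 - 1680 = 1677908$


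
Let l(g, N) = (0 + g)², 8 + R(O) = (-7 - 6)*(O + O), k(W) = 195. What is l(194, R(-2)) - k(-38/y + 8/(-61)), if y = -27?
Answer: 37441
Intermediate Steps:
R(O) = -8 - 26*O (R(O) = -8 + (-7 - 6)*(O + O) = -8 - 26*O)
l(g, N) = g²
l(194, R(-2)) - k(-38/y + 8/(-61)) = 194² - 1*195 = 37636 - 195 = 37441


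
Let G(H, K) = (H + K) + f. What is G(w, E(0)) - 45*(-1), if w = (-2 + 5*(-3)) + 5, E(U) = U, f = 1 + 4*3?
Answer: 46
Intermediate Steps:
f = 13 (f = 1 + 12 = 13)
w = -12 (w = (-2 - 15) + 5 = -17 + 5 = -12)
G(H, K) = 13 + H + K (G(H, K) = (H + K) + 13 = 13 + H + K)
G(w, E(0)) - 45*(-1) = (13 - 12 + 0) - 45*(-1) = 1 + 45 = 46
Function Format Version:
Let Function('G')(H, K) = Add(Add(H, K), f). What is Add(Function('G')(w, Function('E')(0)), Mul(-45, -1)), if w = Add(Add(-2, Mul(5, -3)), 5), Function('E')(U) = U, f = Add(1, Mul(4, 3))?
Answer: 46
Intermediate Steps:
f = 13 (f = Add(1, 12) = 13)
w = -12 (w = Add(Add(-2, -15), 5) = Add(-17, 5) = -12)
Function('G')(H, K) = Add(13, H, K) (Function('G')(H, K) = Add(Add(H, K), 13) = Add(13, H, K))
Add(Function('G')(w, Function('E')(0)), Mul(-45, -1)) = Add(Add(13, -12, 0), Mul(-45, -1)) = Add(1, 45) = 46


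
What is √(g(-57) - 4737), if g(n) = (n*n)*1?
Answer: 4*I*√93 ≈ 38.575*I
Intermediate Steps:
g(n) = n² (g(n) = n²*1 = n²)
√(g(-57) - 4737) = √((-57)² - 4737) = √(3249 - 4737) = √(-1488) = 4*I*√93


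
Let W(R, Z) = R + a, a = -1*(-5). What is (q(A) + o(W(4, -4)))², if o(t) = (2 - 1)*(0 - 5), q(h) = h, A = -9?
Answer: 196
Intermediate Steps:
a = 5
W(R, Z) = 5 + R (W(R, Z) = R + 5 = 5 + R)
o(t) = -5 (o(t) = 1*(-5) = -5)
(q(A) + o(W(4, -4)))² = (-9 - 5)² = (-14)² = 196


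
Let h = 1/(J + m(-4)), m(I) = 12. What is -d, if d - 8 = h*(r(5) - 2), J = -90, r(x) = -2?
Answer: -314/39 ≈ -8.0513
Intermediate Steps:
h = -1/78 (h = 1/(-90 + 12) = 1/(-78) = -1/78 ≈ -0.012821)
d = 314/39 (d = 8 - (-2 - 2)/78 = 8 - 1/78*(-4) = 8 + 2/39 = 314/39 ≈ 8.0513)
-d = -1*314/39 = -314/39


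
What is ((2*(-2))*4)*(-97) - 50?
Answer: 1502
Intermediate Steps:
((2*(-2))*4)*(-97) - 50 = -4*4*(-97) - 50 = -16*(-97) - 50 = 1552 - 50 = 1502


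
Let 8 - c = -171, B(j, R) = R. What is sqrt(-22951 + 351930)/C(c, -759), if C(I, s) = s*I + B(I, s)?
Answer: -sqrt(328979)/136620 ≈ -0.0041983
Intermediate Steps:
c = 179 (c = 8 - 1*(-171) = 8 + 171 = 179)
C(I, s) = s + I*s (C(I, s) = s*I + s = I*s + s = s + I*s)
sqrt(-22951 + 351930)/C(c, -759) = sqrt(-22951 + 351930)/((-759*(1 + 179))) = sqrt(328979)/((-759*180)) = sqrt(328979)/(-136620) = sqrt(328979)*(-1/136620) = -sqrt(328979)/136620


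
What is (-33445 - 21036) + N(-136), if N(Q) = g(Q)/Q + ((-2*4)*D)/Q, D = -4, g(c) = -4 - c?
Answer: -1852395/34 ≈ -54482.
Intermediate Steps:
N(Q) = 32/Q + (-4 - Q)/Q (N(Q) = (-4 - Q)/Q + (-2*4*(-4))/Q = (-4 - Q)/Q + (-8*(-4))/Q = (-4 - Q)/Q + 32/Q = 32/Q + (-4 - Q)/Q)
(-33445 - 21036) + N(-136) = (-33445 - 21036) + (28 - 1*(-136))/(-136) = -54481 - (28 + 136)/136 = -54481 - 1/136*164 = -54481 - 41/34 = -1852395/34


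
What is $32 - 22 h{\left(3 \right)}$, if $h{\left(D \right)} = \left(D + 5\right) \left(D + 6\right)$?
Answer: $-1552$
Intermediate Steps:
$h{\left(D \right)} = \left(5 + D\right) \left(6 + D\right)$
$32 - 22 h{\left(3 \right)} = 32 - 22 \left(30 + 3^{2} + 11 \cdot 3\right) = 32 - 22 \left(30 + 9 + 33\right) = 32 - 1584 = -1552$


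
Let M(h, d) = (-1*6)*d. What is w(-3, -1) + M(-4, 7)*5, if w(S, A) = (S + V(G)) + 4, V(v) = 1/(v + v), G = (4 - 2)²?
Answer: -1671/8 ≈ -208.88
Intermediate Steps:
G = 4 (G = 2² = 4)
V(v) = 1/(2*v)
M(h, d) = -6*d
w(S, A) = 33/8 + S (w(S, A) = (S + (½)/4) + 4 = (S + (½)*(¼)) + 4 = (S + ⅛) + 4 = (⅛ + S) + 4 = 33/8 + S)
w(-3, -1) + M(-4, 7)*5 = (33/8 - 3) - 6*7*5 = 9/8 - 42*5 = 9/8 - 210 = -1671/8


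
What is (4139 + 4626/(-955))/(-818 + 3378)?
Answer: 3948119/2444800 ≈ 1.6149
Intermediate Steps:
(4139 + 4626/(-955))/(-818 + 3378) = (4139 + 4626*(-1/955))/2560 = (4139 - 4626/955)*(1/2560) = (3948119/955)*(1/2560) = 3948119/2444800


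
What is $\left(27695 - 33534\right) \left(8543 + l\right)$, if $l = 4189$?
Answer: $-74342148$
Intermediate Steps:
$\left(27695 - 33534\right) \left(8543 + l\right) = \left(27695 - 33534\right) \left(8543 + 4189\right) = \left(-5839\right) 12732 = -74342148$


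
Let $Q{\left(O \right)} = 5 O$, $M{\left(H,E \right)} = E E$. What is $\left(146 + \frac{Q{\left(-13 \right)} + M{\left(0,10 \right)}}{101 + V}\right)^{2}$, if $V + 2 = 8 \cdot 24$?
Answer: $\frac{1808035441}{84681} \approx 21351.0$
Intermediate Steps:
$M{\left(H,E \right)} = E^{2}$
$V = 190$ ($V = -2 + 8 \cdot 24 = -2 + 192 = 190$)
$\left(146 + \frac{Q{\left(-13 \right)} + M{\left(0,10 \right)}}{101 + V}\right)^{2} = \left(146 + \frac{5 \left(-13\right) + 10^{2}}{101 + 190}\right)^{2} = \left(146 + \frac{-65 + 100}{291}\right)^{2} = \left(146 + 35 \cdot \frac{1}{291}\right)^{2} = \left(146 + \frac{35}{291}\right)^{2} = \left(\frac{42521}{291}\right)^{2} = \frac{1808035441}{84681}$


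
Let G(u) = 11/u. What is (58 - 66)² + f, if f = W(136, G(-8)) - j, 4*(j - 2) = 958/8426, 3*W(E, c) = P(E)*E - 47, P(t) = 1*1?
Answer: 4632863/50556 ≈ 91.638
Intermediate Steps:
P(t) = 1
W(E, c) = -47/3 + E/3 (W(E, c) = (1*E - 47)/3 = (E - 47)/3 = (-47 + E)/3 = -47/3 + E/3)
j = 34183/16852 (j = 2 + (958/8426)/4 = 2 + (958*(1/8426))/4 = 2 + (¼)*(479/4213) = 2 + 479/16852 = 34183/16852 ≈ 2.0284)
f = 1397279/50556 (f = (-47/3 + (⅓)*136) - 1*34183/16852 = (-47/3 + 136/3) - 34183/16852 = 89/3 - 34183/16852 = 1397279/50556 ≈ 27.638)
(58 - 66)² + f = (58 - 66)² + 1397279/50556 = (-8)² + 1397279/50556 = 64 + 1397279/50556 = 4632863/50556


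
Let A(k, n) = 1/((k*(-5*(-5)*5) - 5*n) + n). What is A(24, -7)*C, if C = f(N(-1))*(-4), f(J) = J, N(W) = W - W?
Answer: 0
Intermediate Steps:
N(W) = 0
A(k, n) = 1/(-4*n + 125*k) (A(k, n) = 1/((k*(25*5) - 5*n) + n) = 1/((k*125 - 5*n) + n) = 1/((125*k - 5*n) + n) = 1/((-5*n + 125*k) + n) = 1/(-4*n + 125*k))
C = 0 (C = 0*(-4) = 0)
A(24, -7)*C = 0/(-4*(-7) + 125*24) = 0/(28 + 3000) = 0/3028 = (1/3028)*0 = 0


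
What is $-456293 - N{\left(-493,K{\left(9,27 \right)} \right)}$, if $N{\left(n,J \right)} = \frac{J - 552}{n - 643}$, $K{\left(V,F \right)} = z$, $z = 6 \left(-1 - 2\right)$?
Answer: $- \frac{259174709}{568} \approx -4.5629 \cdot 10^{5}$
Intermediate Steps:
$z = -18$ ($z = 6 \left(-3\right) = -18$)
$K{\left(V,F \right)} = -18$
$N{\left(n,J \right)} = \frac{-552 + J}{-643 + n}$
$-456293 - N{\left(-493,K{\left(9,27 \right)} \right)} = -456293 - \frac{-552 - 18}{-643 - 493} = -456293 - \frac{1}{-1136} \left(-570\right) = -456293 - \left(- \frac{1}{1136}\right) \left(-570\right) = -456293 - \frac{285}{568} = - \frac{259174709}{568}$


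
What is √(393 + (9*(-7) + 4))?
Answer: √334 ≈ 18.276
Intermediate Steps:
√(393 + (9*(-7) + 4)) = √(393 + (-63 + 4)) = √(393 - 59) = √334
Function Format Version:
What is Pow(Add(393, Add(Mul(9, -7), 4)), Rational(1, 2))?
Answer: Pow(334, Rational(1, 2)) ≈ 18.276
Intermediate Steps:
Pow(Add(393, Add(Mul(9, -7), 4)), Rational(1, 2)) = Pow(Add(393, Add(-63, 4)), Rational(1, 2)) = Pow(Add(393, -59), Rational(1, 2)) = Pow(334, Rational(1, 2))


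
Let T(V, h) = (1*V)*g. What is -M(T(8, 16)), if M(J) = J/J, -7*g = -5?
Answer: -1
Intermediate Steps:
g = 5/7 (g = -⅐*(-5) = 5/7 ≈ 0.71429)
T(V, h) = 5*V/7 (T(V, h) = (1*V)*(5/7) = V*(5/7) = 5*V/7)
M(J) = 1
-M(T(8, 16)) = -1*1 = -1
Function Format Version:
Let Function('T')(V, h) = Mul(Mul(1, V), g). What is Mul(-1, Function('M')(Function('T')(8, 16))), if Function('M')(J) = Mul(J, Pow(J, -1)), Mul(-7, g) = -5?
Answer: -1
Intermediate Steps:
g = Rational(5, 7) (g = Mul(Rational(-1, 7), -5) = Rational(5, 7) ≈ 0.71429)
Function('T')(V, h) = Mul(Rational(5, 7), V) (Function('T')(V, h) = Mul(Mul(1, V), Rational(5, 7)) = Mul(V, Rational(5, 7)) = Mul(Rational(5, 7), V))
Function('M')(J) = 1
Mul(-1, Function('M')(Function('T')(8, 16))) = Mul(-1, 1) = -1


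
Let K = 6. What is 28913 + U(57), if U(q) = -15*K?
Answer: 28823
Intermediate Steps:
U(q) = -90 (U(q) = -15*6 = -90)
28913 + U(57) = 28913 - 90 = 28823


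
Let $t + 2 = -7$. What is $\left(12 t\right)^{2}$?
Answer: $11664$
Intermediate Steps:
$t = -9$ ($t = -2 - 7 = -9$)
$\left(12 t\right)^{2} = \left(12 \left(-9\right)\right)^{2} = \left(-108\right)^{2} = 11664$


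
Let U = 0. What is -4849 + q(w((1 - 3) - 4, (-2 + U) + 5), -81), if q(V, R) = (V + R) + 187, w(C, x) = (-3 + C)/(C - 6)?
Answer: -18969/4 ≈ -4742.3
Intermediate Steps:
w(C, x) = (-3 + C)/(-6 + C)
q(V, R) = 187 + R + V (q(V, R) = (R + V) + 187 = 187 + R + V)
-4849 + q(w((1 - 3) - 4, (-2 + U) + 5), -81) = -4849 + (187 - 81 + (-3 + ((1 - 3) - 4))/(-6 + ((1 - 3) - 4))) = -4849 + (187 - 81 + (-3 + (-2 - 4))/(-6 + (-2 - 4))) = -4849 + (187 - 81 + (-3 - 6)/(-6 - 6)) = -4849 + (187 - 81 - 9/(-12)) = -4849 + (187 - 81 - 1/12*(-9)) = -4849 + (187 - 81 + ¾) = -4849 + 427/4 = -18969/4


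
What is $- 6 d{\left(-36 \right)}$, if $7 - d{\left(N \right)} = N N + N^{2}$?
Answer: $15510$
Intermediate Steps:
$d{\left(N \right)} = 7 - 2 N^{2}$ ($d{\left(N \right)} = 7 - \left(N N + N^{2}\right) = 7 - \left(N^{2} + N^{2}\right) = 7 - 2 N^{2}$)
$- 6 d{\left(-36 \right)} = - 6 \left(7 - 2 \left(-36\right)^{2}\right) = - 6 \left(7 - 2592\right) = \left(-6\right) \left(-2585\right) = 15510$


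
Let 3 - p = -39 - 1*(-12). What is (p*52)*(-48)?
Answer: -74880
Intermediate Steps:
p = 30 (p = 3 - (-39 - 1*(-12)) = 3 - (-39 + 12) = 3 - 1*(-27) = 3 + 27 = 30)
(p*52)*(-48) = (30*52)*(-48) = 1560*(-48) = -74880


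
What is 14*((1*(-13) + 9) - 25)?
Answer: -406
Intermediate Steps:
14*((1*(-13) + 9) - 25) = 14*((-13 + 9) - 25) = 14*(-4 - 25) = 14*(-29) = -406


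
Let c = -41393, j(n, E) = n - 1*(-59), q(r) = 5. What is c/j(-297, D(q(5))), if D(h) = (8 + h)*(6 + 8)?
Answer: 41393/238 ≈ 173.92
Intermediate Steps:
D(h) = 112 + 14*h (D(h) = (8 + h)*14 = 112 + 14*h)
j(n, E) = 59 + n (j(n, E) = n + 59 = 59 + n)
c/j(-297, D(q(5))) = -41393/(59 - 297) = -41393/(-238) = -41393*(-1/238) = 41393/238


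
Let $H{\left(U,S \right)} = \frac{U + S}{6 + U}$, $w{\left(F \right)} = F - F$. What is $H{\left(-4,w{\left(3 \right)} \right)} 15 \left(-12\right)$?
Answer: $360$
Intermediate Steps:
$w{\left(F \right)} = 0$
$H{\left(U,S \right)} = \frac{S + U}{6 + U}$
$H{\left(-4,w{\left(3 \right)} \right)} 15 \left(-12\right) = \frac{0 - 4}{6 - 4} \cdot 15 \left(-12\right) = \frac{1}{2} \left(-4\right) 15 \left(-12\right) = \left(-2\right) 15 \left(-12\right) = \left(-30\right) \left(-12\right) = 360$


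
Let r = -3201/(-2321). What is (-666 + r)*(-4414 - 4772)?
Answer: 1288198710/211 ≈ 6.1052e+6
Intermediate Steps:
r = 291/211 (r = -3201*(-1/2321) = 291/211 ≈ 1.3791)
(-666 + r)*(-4414 - 4772) = (-666 + 291/211)*(-4414 - 4772) = -140235/211*(-9186) = 1288198710/211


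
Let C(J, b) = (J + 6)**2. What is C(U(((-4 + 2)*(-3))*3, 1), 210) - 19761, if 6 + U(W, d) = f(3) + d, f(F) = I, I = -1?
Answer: -19761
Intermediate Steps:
f(F) = -1
U(W, d) = -7 + d (U(W, d) = -6 + (-1 + d) = -7 + d)
C(J, b) = (6 + J)**2
C(U(((-4 + 2)*(-3))*3, 1), 210) - 19761 = (6 + (-7 + 1))**2 - 19761 = (6 - 6)**2 - 19761 = 0**2 - 19761 = 0 - 19761 = -19761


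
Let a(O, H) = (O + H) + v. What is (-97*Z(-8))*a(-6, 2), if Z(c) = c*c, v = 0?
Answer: 24832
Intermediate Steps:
Z(c) = c²
a(O, H) = H + O (a(O, H) = (O + H) + 0 = (H + O) + 0 = H + O)
(-97*Z(-8))*a(-6, 2) = (-97*(-8)²)*(2 - 6) = -97*64*(-4) = -6208*(-4) = 24832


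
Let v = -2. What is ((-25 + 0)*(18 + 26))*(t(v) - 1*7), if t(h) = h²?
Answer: 3300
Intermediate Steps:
((-25 + 0)*(18 + 26))*(t(v) - 1*7) = ((-25 + 0)*(18 + 26))*((-2)² - 1*7) = (-25*44)*(4 - 7) = -1100*(-3) = 3300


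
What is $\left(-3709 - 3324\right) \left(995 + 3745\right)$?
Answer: $-33336420$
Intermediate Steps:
$\left(-3709 - 3324\right) \left(995 + 3745\right) = \left(-7033\right) 4740 = -33336420$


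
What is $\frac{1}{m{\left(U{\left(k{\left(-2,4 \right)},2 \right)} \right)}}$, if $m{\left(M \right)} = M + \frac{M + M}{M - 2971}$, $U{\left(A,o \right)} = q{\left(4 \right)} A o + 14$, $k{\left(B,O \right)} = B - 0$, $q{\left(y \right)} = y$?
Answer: $- \frac{2973}{5942} \approx -0.50034$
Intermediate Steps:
$k{\left(B,O \right)} = B$ ($k{\left(B,O \right)} = B + 0 = B$)
$U{\left(A,o \right)} = 14 + 4 A o$ ($U{\left(A,o \right)} = 4 A o + 14 = 14 + 4 A o$)
$m{\left(M \right)} = M + \frac{2 M}{-2971 + M}$
$\frac{1}{m{\left(U{\left(k{\left(-2,4 \right)},2 \right)} \right)}} = \frac{1}{\left(14 + 4 \left(-2\right) 2\right) \frac{1}{-2971 + \left(14 + 4 \left(-2\right) 2\right)} \left(-2969 + \left(14 + 4 \left(-2\right) 2\right)\right)} = \frac{1}{\left(14 - 16\right) \frac{1}{-2971 + \left(14 - 16\right)} \left(-2969 + \left(14 - 16\right)\right)} = \frac{1}{\left(-2\right) \frac{1}{-2971 - 2} \left(-2969 - 2\right)} = \frac{1}{\left(-2\right) \frac{1}{-2973} \left(-2971\right)} = \frac{1}{\left(-2\right) \left(- \frac{1}{2973}\right) \left(-2971\right)} = \frac{1}{- \frac{5942}{2973}} = - \frac{2973}{5942}$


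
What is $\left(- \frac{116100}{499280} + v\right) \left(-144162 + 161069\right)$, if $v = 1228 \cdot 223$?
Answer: $\frac{115580238856577}{24964} \approx 4.6299 \cdot 10^{9}$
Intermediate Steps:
$v = 273844$
$\left(- \frac{116100}{499280} + v\right) \left(-144162 + 161069\right) = \left(- \frac{116100}{499280} + 273844\right) \left(-144162 + 161069\right) = \left(\left(-116100\right) \frac{1}{499280} + 273844\right) 16907 = \left(- \frac{5805}{24964} + 273844\right) 16907 = \frac{6836235811}{24964} \cdot 16907 = \frac{115580238856577}{24964}$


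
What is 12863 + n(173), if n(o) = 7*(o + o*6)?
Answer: 21340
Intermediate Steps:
n(o) = 49*o (n(o) = 7*(o + 6*o) = 7*(7*o) = 49*o)
12863 + n(173) = 12863 + 49*173 = 12863 + 8477 = 21340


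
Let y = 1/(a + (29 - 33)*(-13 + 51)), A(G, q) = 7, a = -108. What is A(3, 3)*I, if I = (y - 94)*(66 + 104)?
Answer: -2908479/26 ≈ -1.1186e+5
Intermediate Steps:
y = -1/260 (y = 1/(-108 + (29 - 33)*(-13 + 51)) = 1/(-108 - 4*38) = 1/(-108 - 152) = 1/(-260) = -1/260 ≈ -0.0038462)
I = -415497/26 (I = (-1/260 - 94)*(66 + 104) = -24441/260*170 = -415497/26 ≈ -15981.)
A(3, 3)*I = 7*(-415497/26) = -2908479/26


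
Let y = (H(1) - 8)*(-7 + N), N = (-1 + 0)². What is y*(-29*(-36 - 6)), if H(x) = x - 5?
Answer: 87696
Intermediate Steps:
H(x) = -5 + x
N = 1 (N = (-1)² = 1)
y = 72 (y = ((-5 + 1) - 8)*(-7 + 1) = (-4 - 8)*(-6) = -12*(-6) = 72)
y*(-29*(-36 - 6)) = 72*(-29*(-36 - 6)) = 72*(-29*(-42)) = 72*1218 = 87696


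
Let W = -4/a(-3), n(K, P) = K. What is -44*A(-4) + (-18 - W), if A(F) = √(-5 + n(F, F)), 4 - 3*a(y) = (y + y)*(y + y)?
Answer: -147/8 - 132*I ≈ -18.375 - 132.0*I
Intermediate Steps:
a(y) = 4/3 - 4*y²/3 (a(y) = 4/3 - (y + y)*(y + y)/3 = 4/3 - 2*y*2*y/3 = 4/3 - 4*y²/3)
W = 3/8 (W = -4/(4/3 - 4/3*(-3)²) = -4/(4/3 - 4/3*9) = -4/(4/3 - 12) = -4/(-32/3) = -4*(-3/32) = 3/8 ≈ 0.37500)
A(F) = √(-5 + F)
-44*A(-4) + (-18 - W) = -44*√(-5 - 4) + (-18 - 1*3/8) = -132*I + (-18 - 3/8) = -132*I - 147/8 = -147/8 - 132*I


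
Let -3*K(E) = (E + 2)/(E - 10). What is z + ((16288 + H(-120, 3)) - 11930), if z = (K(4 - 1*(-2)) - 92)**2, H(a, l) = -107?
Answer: 113335/9 ≈ 12593.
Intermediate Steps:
K(E) = -(2 + E)/(3*(-10 + E)) (K(E) = -(E + 2)/(3*(E - 10)) = -(2 + E)/(3*(-10 + E)))
z = 75076/9 (z = ((-2 - (4 - 1*(-2)))/(3*(-10 + (4 - 1*(-2)))) - 92)**2 = ((-2 - (4 + 2))/(3*(-10 + (4 + 2))) - 92)**2 = ((-2 - 1*6)/(3*(-10 + 6)) - 92)**2 = ((1/3)*(-2 - 6)/(-4) - 92)**2 = ((1/3)*(-1/4)*(-8) - 92)**2 = (2/3 - 92)**2 = (-274/3)**2 = 75076/9 ≈ 8341.8)
z + ((16288 + H(-120, 3)) - 11930) = 75076/9 + ((16288 - 107) - 11930) = 75076/9 + (16181 - 11930) = 75076/9 + 4251 = 113335/9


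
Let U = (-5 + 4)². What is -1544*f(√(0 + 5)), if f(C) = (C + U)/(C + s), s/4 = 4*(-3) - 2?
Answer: 94184/3131 + 88008*√5/3131 ≈ 92.934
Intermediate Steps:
U = 1 (U = (-1)² = 1)
s = -56 (s = 4*(4*(-3) - 2) = 4*(-12 - 2) = 4*(-14) = -56)
f(C) = (1 + C)/(-56 + C) (f(C) = (C + 1)/(C - 56) = (1 + C)/(-56 + C))
-1544*f(√(0 + 5)) = -1544*(1 + √(0 + 5))/(-56 + √(0 + 5)) = -1544*(1 + √5)/(-56 + √5)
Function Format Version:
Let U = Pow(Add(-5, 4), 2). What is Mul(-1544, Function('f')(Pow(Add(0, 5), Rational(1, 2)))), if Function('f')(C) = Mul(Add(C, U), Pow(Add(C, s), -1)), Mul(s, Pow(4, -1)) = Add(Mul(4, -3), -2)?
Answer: Add(Rational(94184, 3131), Mul(Rational(88008, 3131), Pow(5, Rational(1, 2)))) ≈ 92.934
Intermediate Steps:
U = 1 (U = Pow(-1, 2) = 1)
s = -56 (s = Mul(4, Add(Mul(4, -3), -2)) = Mul(4, Add(-12, -2)) = Mul(4, -14) = -56)
Function('f')(C) = Mul(Pow(Add(-56, C), -1), Add(1, C)) (Function('f')(C) = Mul(Add(C, 1), Pow(Add(C, -56), -1)) = Mul(Add(1, C), Pow(Add(-56, C), -1)) = Mul(Pow(Add(-56, C), -1), Add(1, C)))
Mul(-1544, Function('f')(Pow(Add(0, 5), Rational(1, 2)))) = Mul(-1544, Mul(Pow(Add(-56, Pow(Add(0, 5), Rational(1, 2))), -1), Add(1, Pow(Add(0, 5), Rational(1, 2))))) = Mul(-1544, Mul(Pow(Add(-56, Pow(5, Rational(1, 2))), -1), Add(1, Pow(5, Rational(1, 2))))) = Mul(-1544, Pow(Add(-56, Pow(5, Rational(1, 2))), -1), Add(1, Pow(5, Rational(1, 2))))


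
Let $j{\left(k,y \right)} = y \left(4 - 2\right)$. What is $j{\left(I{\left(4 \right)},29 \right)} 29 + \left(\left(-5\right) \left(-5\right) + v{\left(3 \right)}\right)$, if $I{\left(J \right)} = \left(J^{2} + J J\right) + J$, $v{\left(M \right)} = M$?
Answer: $1710$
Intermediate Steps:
$I{\left(J \right)} = J + 2 J^{2}$ ($I{\left(J \right)} = \left(J^{2} + J^{2}\right) + J = 2 J^{2} + J = J + 2 J^{2}$)
$j{\left(k,y \right)} = 2 y$ ($j{\left(k,y \right)} = y 2 = 2 y$)
$j{\left(I{\left(4 \right)},29 \right)} 29 + \left(\left(-5\right) \left(-5\right) + v{\left(3 \right)}\right) = 2 \cdot 29 \cdot 29 + \left(\left(-5\right) \left(-5\right) + 3\right) = 58 \cdot 29 + \left(25 + 3\right) = 1682 + 28 = 1710$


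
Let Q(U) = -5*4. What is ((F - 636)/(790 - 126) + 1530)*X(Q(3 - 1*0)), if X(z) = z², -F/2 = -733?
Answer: 612500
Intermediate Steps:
F = 1466 (F = -2*(-733) = 1466)
Q(U) = -20
((F - 636)/(790 - 126) + 1530)*X(Q(3 - 1*0)) = ((1466 - 636)/(790 - 126) + 1530)*(-20)² = (830/664 + 1530)*400 = (830*(1/664) + 1530)*400 = (5/4 + 1530)*400 = (6125/4)*400 = 612500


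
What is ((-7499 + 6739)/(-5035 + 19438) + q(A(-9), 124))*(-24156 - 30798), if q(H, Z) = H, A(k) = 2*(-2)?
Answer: 1069258296/4801 ≈ 2.2272e+5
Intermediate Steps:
A(k) = -4
((-7499 + 6739)/(-5035 + 19438) + q(A(-9), 124))*(-24156 - 30798) = ((-7499 + 6739)/(-5035 + 19438) - 4)*(-24156 - 30798) = (-760/14403 - 4)*(-54954) = -58372/14403*(-54954) = 1069258296/4801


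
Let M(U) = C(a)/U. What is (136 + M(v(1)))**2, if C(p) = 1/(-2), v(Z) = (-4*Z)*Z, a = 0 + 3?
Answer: 1185921/64 ≈ 18530.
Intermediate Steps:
a = 3
v(Z) = -4*Z**2
C(p) = -1/2
M(U) = -1/(2*U)
(136 + M(v(1)))**2 = (136 - 1/(2*((-4*1**2))))**2 = (136 - 1/(2*((-4*1))))**2 = (136 - 1/2/(-4))**2 = (136 - 1/2*(-1/4))**2 = (136 + 1/8)**2 = (1089/8)**2 = 1185921/64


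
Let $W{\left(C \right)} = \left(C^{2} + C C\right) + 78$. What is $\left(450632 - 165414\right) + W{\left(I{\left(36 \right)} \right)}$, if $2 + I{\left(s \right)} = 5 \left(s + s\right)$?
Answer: $541624$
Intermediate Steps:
$I{\left(s \right)} = -2 + 10 s$ ($I{\left(s \right)} = -2 + 5 \left(s + s\right) = -2 + 5 \cdot 2 s = -2 + 10 s$)
$W{\left(C \right)} = 78 + 2 C^{2}$ ($W{\left(C \right)} = \left(C^{2} + C^{2}\right) + 78 = 2 C^{2} + 78 = 78 + 2 C^{2}$)
$\left(450632 - 165414\right) + W{\left(I{\left(36 \right)} \right)} = \left(450632 - 165414\right) + \left(78 + 2 \left(-2 + 10 \cdot 36\right)^{2}\right) = 285218 + \left(78 + 2 \left(-2 + 360\right)^{2}\right) = 285218 + \left(78 + 2 \cdot 358^{2}\right) = 285218 + \left(78 + 2 \cdot 128164\right) = 285218 + \left(78 + 256328\right) = 285218 + 256406 = 541624$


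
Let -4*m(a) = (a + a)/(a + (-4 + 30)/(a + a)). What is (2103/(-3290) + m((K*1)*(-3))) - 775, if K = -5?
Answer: -86815877/111860 ≈ -776.11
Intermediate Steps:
m(a) = -a/(2*(a + 13/a)) (m(a) = -(a + a)/(4*(a + (-4 + 30)/(a + a))) = -2*a/(4*(a + 26/((2*a)))) = -2*a/(4*(a + 26*(1/(2*a)))) = -2*a/(4*(a + 13/a)) = -a/(2*(a + 13/a)))
(2103/(-3290) + m((K*1)*(-3))) - 775 = (2103/(-3290) - (-5*1*(-3))**2/(26 + 2*(-5*1*(-3))**2)) - 775 = (2103*(-1/3290) - (-5*(-3))**2/(26 + 2*(-5*(-3))**2)) - 775 = (-2103/3290 - 1*15**2/(26 + 2*15**2)) - 775 = (-2103/3290 - 1*225/(26 + 2*225)) - 775 = (-2103/3290 - 1*225/(26 + 450)) - 775 = (-2103/3290 - 1*225/476) - 775 = (-2103/3290 - 1*225*1/476) - 775 = (-2103/3290 - 225/476) - 775 = -124377/111860 - 775 = -86815877/111860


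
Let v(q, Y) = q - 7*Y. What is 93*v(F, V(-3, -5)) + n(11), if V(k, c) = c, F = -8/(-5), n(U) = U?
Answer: 17074/5 ≈ 3414.8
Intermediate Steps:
F = 8/5 (F = -8*(-1/5) = 8/5 ≈ 1.6000)
v(q, Y) = q - 7*Y
93*v(F, V(-3, -5)) + n(11) = 93*(8/5 - 7*(-5)) + 11 = 93*(8/5 + 35) + 11 = 93*(183/5) + 11 = 17019/5 + 11 = 17074/5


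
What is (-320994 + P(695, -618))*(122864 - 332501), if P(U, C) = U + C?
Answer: 67276077129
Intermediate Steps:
P(U, C) = C + U
(-320994 + P(695, -618))*(122864 - 332501) = (-320994 + (-618 + 695))*(122864 - 332501) = (-320994 + 77)*(-209637) = -320917*(-209637) = 67276077129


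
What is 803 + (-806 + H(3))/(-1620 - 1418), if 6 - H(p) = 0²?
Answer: 1220157/1519 ≈ 803.26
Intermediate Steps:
H(p) = 6 (H(p) = 6 - 1*0² = 6 - 1*0 = 6 + 0 = 6)
803 + (-806 + H(3))/(-1620 - 1418) = 803 + (-806 + 6)/(-1620 - 1418) = 803 - 800/(-3038) = 803 - 800*(-1/3038) = 803 + 400/1519 = 1220157/1519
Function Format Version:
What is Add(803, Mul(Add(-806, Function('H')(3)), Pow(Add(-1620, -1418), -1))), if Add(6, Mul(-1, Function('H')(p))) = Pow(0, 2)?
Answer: Rational(1220157, 1519) ≈ 803.26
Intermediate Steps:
Function('H')(p) = 6 (Function('H')(p) = Add(6, Mul(-1, Pow(0, 2))) = Add(6, Mul(-1, 0)) = Add(6, 0) = 6)
Add(803, Mul(Add(-806, Function('H')(3)), Pow(Add(-1620, -1418), -1))) = Add(803, Mul(Add(-806, 6), Pow(Add(-1620, -1418), -1))) = Add(803, Mul(-800, Pow(-3038, -1))) = Add(803, Mul(-800, Rational(-1, 3038))) = Add(803, Rational(400, 1519)) = Rational(1220157, 1519)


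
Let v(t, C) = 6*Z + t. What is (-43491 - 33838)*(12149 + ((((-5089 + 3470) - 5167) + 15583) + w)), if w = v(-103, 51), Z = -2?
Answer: -1610840399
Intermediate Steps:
v(t, C) = -12 + t (v(t, C) = 6*(-2) + t = -12 + t)
w = -115 (w = -12 - 103 = -115)
(-43491 - 33838)*(12149 + ((((-5089 + 3470) - 5167) + 15583) + w)) = (-43491 - 33838)*(12149 + ((((-5089 + 3470) - 5167) + 15583) - 115)) = -77329*(12149 + (((-1619 - 5167) + 15583) - 115)) = -77329*(12149 + ((-6786 + 15583) - 115)) = -77329*(12149 + (8797 - 115)) = -77329*(12149 + 8682) = -77329*20831 = -1610840399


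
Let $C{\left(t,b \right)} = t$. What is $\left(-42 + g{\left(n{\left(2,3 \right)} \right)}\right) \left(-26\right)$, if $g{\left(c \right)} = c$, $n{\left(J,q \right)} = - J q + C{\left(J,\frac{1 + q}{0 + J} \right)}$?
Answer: $1196$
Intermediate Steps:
$n{\left(J,q \right)} = J - J q$ ($n{\left(J,q \right)} = - J q + J = J - J q$)
$\left(-42 + g{\left(n{\left(2,3 \right)} \right)}\right) \left(-26\right) = \left(-42 + 2 \left(1 - 3\right)\right) \left(-26\right) = \left(-42 + 2 \left(-2\right)\right) \left(-26\right) = \left(-42 - 4\right) \left(-26\right) = \left(-46\right) \left(-26\right) = 1196$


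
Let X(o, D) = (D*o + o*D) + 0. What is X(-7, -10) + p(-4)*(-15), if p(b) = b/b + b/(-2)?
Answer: 95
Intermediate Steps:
X(o, D) = 2*D*o (X(o, D) = (D*o + D*o) + 0 = 2*D*o + 0 = 2*D*o)
p(b) = 1 - b/2 (p(b) = 1 + b*(-½) = 1 - b/2)
X(-7, -10) + p(-4)*(-15) = 2*(-10)*(-7) + (1 - ½*(-4))*(-15) = 140 + (1 + 2)*(-15) = 140 + 3*(-15) = 140 - 45 = 95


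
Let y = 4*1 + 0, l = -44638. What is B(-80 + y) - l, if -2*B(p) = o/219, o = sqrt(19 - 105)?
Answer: 44638 - I*sqrt(86)/438 ≈ 44638.0 - 0.021173*I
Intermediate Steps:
y = 4 (y = 4 + 0 = 4)
o = I*sqrt(86) (o = sqrt(-86) = I*sqrt(86) ≈ 9.2736*I)
B(p) = -I*sqrt(86)/438 (B(p) = -I*sqrt(86)/(2*219) = -I*sqrt(86)/438)
B(-80 + y) - l = -I*sqrt(86)/438 - 1*(-44638) = -I*sqrt(86)/438 + 44638 = 44638 - I*sqrt(86)/438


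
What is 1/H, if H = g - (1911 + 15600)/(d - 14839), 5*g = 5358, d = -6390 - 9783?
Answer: 155060/166249851 ≈ 0.00093269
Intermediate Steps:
d = -16173
g = 5358/5 (g = (⅕)*5358 = 5358/5 ≈ 1071.6)
H = 166249851/155060 (H = 5358/5 - (1911 + 15600)/(-16173 - 14839) = 5358/5 - 17511/(-31012) = 5358/5 - 17511*(-1)/31012 = 5358/5 - 1*(-17511/31012) = 5358/5 + 17511/31012 = 166249851/155060 ≈ 1072.2)
1/H = 1/(166249851/155060) = 155060/166249851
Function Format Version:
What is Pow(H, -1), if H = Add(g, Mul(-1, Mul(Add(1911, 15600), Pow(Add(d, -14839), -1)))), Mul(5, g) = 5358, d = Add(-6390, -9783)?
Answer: Rational(155060, 166249851) ≈ 0.00093269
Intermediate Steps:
d = -16173
g = Rational(5358, 5) (g = Mul(Rational(1, 5), 5358) = Rational(5358, 5) ≈ 1071.6)
H = Rational(166249851, 155060) (H = Add(Rational(5358, 5), Mul(-1, Mul(Add(1911, 15600), Pow(Add(-16173, -14839), -1)))) = Add(Rational(5358, 5), Mul(-1, Mul(17511, Pow(-31012, -1)))) = Add(Rational(5358, 5), Mul(-1, Mul(17511, Rational(-1, 31012)))) = Add(Rational(5358, 5), Mul(-1, Rational(-17511, 31012))) = Add(Rational(5358, 5), Rational(17511, 31012)) = Rational(166249851, 155060) ≈ 1072.2)
Pow(H, -1) = Pow(Rational(166249851, 155060), -1) = Rational(155060, 166249851)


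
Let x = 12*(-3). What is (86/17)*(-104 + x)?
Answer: -12040/17 ≈ -708.24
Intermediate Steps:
x = -36
(86/17)*(-104 + x) = (86/17)*(-104 - 36) = (86*(1/17))*(-140) = (86/17)*(-140) = -12040/17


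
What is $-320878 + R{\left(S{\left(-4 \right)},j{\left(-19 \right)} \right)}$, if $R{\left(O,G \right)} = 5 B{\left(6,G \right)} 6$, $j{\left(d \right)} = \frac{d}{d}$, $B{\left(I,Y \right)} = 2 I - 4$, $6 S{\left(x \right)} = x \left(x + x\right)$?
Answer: $-320638$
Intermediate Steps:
$S{\left(x \right)} = \frac{x^{2}}{3}$ ($S{\left(x \right)} = \frac{x \left(x + x\right)}{6} = \frac{x 2 x}{6} = \frac{2 x^{2}}{6} = \frac{x^{2}}{3}$)
$B{\left(I,Y \right)} = -4 + 2 I$
$j{\left(d \right)} = 1$
$R{\left(O,G \right)} = 240$ ($R{\left(O,G \right)} = 5 \left(-4 + 2 \cdot 6\right) 6 = 5 \left(-4 + 12\right) 6 = 5 \cdot 8 \cdot 6 = 40 \cdot 6 = 240$)
$-320878 + R{\left(S{\left(-4 \right)},j{\left(-19 \right)} \right)} = -320878 + 240 = -320638$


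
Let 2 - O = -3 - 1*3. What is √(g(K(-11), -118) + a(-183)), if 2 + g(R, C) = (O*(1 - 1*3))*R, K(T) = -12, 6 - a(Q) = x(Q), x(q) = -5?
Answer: √201 ≈ 14.177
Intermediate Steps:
a(Q) = 11 (a(Q) = 6 - 1*(-5) = 6 + 5 = 11)
O = 8 (O = 2 - (-3 - 1*3) = 2 - (-3 - 3) = 2 - 1*(-6) = 2 + 6 = 8)
g(R, C) = -2 - 16*R (g(R, C) = -2 + (8*(1 - 1*3))*R = -2 + (8*(1 - 3))*R = -2 + (8*(-2))*R = -2 - 16*R)
√(g(K(-11), -118) + a(-183)) = √((-2 - 16*(-12)) + 11) = √((-2 + 192) + 11) = √(190 + 11) = √201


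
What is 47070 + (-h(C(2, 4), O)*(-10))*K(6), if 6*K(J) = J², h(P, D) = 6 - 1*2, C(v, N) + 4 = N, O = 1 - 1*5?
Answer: 47310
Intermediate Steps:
O = -4 (O = 1 - 5 = -4)
C(v, N) = -4 + N
h(P, D) = 4 (h(P, D) = 6 - 2 = 4)
K(J) = J²/6
47070 + (-h(C(2, 4), O)*(-10))*K(6) = 47070 + (-1*4*(-10))*((⅙)*6²) = 47070 + (-4*(-10))*((⅙)*36) = 47070 + 40*6 = 47070 + 240 = 47310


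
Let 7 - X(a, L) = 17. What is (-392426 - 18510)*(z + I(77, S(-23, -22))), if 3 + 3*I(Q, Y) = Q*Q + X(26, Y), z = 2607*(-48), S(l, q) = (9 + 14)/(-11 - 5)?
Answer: 50612521504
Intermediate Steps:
X(a, L) = -10 (X(a, L) = 7 - 1*17 = 7 - 17 = -10)
S(l, q) = -23/16 (S(l, q) = 23/(-16) = 23*(-1/16) = -23/16)
z = -125136
I(Q, Y) = -13/3 + Q**2/3 (I(Q, Y) = -1 + (Q*Q - 10)/3 = -1 + (Q**2 - 10)/3 = -1 + (-10 + Q**2)/3 = -1 + (-10/3 + Q**2/3) = -13/3 + Q**2/3)
(-392426 - 18510)*(z + I(77, S(-23, -22))) = (-392426 - 18510)*(-125136 + (-13/3 + (1/3)*77**2)) = -410936*(-125136 + (-13/3 + (1/3)*5929)) = -410936*(-125136 + (-13/3 + 5929/3)) = -410936*(-125136 + 1972) = -410936*(-123164) = 50612521504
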